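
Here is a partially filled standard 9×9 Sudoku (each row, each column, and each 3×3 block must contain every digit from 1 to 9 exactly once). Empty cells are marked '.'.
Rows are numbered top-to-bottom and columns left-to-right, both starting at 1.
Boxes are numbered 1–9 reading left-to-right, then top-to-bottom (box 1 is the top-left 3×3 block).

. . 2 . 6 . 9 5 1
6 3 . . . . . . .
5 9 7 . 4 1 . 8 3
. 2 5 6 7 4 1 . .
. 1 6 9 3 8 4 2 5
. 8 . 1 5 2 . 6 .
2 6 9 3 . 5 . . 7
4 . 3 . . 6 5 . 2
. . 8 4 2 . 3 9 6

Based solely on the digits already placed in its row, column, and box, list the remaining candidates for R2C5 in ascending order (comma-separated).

Row 2 already contains {3, 6}.
Column 5 already contains {2, 3, 4, 5, 6, 7}.
Its 3×3 block (box 2) already contains {1, 4, 6}.
Removing those from 1–9 leaves {8, 9} as the candidates for R2C5.

8,9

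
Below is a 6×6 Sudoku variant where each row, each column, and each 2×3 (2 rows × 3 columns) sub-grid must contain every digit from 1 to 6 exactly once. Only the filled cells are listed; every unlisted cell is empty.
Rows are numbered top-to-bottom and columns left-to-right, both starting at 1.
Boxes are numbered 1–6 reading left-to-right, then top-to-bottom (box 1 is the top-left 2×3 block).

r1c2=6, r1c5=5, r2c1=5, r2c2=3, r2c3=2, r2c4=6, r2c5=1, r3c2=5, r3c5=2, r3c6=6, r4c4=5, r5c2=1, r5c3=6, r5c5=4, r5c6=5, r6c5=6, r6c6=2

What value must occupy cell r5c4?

Row 5 already contains {1, 4, 5, 6}.
Column 4 already contains {5, 6}.
Its 2×3 block (box 6) already contains {2, 4, 5, 6}.
The only value from 1–6 not eliminated is 3, so r5c4 = 3.

3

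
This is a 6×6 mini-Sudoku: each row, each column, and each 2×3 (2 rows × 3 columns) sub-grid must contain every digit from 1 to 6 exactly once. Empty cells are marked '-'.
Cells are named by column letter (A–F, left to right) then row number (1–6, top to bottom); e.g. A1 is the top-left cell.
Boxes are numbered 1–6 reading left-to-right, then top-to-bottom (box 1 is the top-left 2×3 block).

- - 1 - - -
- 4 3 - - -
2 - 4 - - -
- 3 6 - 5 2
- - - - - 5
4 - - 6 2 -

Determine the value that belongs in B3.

5

Cell B3 itself could take any of {1, 5} by direct elimination.
Consider where 5 can go in row 3.
D3 is out (box 4 already has a 5).
E3 is out (column E already has a 5).
F3 is out (column F already has a 5).
So the only cell in row 3 that can hold 5 is B3.
Therefore B3 = 5.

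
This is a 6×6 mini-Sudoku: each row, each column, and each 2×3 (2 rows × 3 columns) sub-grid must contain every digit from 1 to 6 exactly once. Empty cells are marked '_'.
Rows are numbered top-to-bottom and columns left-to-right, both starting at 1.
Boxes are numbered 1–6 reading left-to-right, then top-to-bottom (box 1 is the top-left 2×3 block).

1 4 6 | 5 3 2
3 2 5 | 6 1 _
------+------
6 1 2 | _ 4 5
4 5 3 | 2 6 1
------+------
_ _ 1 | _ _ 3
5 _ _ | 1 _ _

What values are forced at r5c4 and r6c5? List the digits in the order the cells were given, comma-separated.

For r5c4:
  Row 5 already contains {1, 3}.
  Column 4 already contains {1, 2, 5, 6}.
  Its 2×3 block (box 6) already contains {1, 3}.
  The only value from 1–6 not eliminated is 4, so r5c4 = 4.
For r6c5:
  Row 6 already contains {1, 5}.
  Column 5 already contains {1, 3, 4, 6}.
  Its 2×3 block (box 6) already contains {1, 3}.
  The only value from 1–6 not eliminated is 2, so r6c5 = 2.

4,2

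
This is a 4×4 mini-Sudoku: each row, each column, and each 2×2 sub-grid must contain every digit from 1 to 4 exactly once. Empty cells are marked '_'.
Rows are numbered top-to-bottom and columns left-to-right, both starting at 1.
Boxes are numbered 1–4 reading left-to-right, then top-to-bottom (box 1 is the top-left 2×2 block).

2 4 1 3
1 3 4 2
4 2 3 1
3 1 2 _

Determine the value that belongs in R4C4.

Row 4 already contains {1, 2, 3}.
Column 4 already contains {1, 2, 3}.
Its 2×2 block (box 4) already contains {1, 2, 3}.
The only value from 1–4 not eliminated is 4, so R4C4 = 4.

4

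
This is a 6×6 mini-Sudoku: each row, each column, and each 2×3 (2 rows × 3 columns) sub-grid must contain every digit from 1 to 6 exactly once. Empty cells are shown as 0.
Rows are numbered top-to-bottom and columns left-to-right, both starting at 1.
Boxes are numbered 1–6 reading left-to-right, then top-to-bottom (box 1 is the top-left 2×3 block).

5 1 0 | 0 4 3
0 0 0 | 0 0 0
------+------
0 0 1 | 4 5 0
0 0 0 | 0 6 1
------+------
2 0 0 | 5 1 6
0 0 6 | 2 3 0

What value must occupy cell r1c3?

Row 1 already contains {1, 3, 4, 5}.
Column 3 already contains {1, 6}.
Its 2×3 block (box 1) already contains {1, 5}.
The only value from 1–6 not eliminated is 2, so r1c3 = 2.

2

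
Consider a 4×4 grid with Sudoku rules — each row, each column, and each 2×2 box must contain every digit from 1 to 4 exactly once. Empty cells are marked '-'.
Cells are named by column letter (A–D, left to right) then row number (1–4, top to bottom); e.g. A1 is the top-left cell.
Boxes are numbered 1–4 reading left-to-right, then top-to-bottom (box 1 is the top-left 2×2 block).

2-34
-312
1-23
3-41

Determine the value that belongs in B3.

Row 3 already contains {1, 2, 3}.
Column B already contains {3}.
Its 2×2 block (box 3) already contains {1, 3}.
The only value from 1–4 not eliminated is 4, so B3 = 4.

4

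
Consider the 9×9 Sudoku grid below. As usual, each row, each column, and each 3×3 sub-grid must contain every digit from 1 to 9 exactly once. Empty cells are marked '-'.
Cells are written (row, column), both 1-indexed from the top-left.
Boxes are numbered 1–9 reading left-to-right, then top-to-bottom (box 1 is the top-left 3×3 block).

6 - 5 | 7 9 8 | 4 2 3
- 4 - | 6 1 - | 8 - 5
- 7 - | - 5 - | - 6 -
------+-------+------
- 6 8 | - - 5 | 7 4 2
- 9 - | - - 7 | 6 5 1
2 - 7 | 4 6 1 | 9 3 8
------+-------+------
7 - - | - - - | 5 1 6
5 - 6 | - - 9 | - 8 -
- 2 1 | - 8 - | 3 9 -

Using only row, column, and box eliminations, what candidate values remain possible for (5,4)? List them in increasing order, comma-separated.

Row 5 already contains {1, 5, 6, 7, 9}.
Column 4 already contains {4, 6, 7}.
Its 3×3 block (box 5) already contains {1, 4, 5, 6, 7}.
Removing those from 1–9 leaves {2, 3, 8} as the candidates for (5,4).

2,3,8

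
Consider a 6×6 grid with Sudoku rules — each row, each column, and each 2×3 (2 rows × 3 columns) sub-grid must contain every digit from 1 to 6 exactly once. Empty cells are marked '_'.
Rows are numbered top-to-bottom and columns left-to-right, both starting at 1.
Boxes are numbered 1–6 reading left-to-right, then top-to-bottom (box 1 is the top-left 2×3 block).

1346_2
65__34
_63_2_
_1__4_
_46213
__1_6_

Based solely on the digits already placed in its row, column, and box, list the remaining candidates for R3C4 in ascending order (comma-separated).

1,5

Row 3 already contains {2, 3, 6}.
Column 4 already contains {2, 6}.
Its 2×3 block (box 4) already contains {2, 4}.
Removing those from 1–6 leaves {1, 5} as the candidates for R3C4.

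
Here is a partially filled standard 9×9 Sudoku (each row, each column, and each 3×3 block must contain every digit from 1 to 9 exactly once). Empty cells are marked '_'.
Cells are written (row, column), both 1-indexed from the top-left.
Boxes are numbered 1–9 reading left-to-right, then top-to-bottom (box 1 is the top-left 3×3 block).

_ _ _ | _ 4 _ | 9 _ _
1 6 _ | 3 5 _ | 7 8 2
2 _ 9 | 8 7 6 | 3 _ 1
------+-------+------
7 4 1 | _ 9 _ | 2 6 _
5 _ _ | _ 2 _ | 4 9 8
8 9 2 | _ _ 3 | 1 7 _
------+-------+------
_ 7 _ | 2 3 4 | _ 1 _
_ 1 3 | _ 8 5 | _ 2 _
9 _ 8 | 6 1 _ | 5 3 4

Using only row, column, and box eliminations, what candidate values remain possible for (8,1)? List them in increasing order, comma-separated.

4,6

Row 8 already contains {1, 2, 3, 5, 8}.
Column 1 already contains {1, 2, 5, 7, 8, 9}.
Its 3×3 block (box 7) already contains {1, 3, 7, 8, 9}.
Removing those from 1–9 leaves {4, 6} as the candidates for (8,1).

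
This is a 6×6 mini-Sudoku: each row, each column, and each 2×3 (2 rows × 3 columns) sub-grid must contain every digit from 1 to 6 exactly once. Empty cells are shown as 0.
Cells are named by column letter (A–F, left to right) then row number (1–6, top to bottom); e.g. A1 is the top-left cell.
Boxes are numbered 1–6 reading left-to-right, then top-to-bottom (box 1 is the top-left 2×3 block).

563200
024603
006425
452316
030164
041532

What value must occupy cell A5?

2

Row 5 already contains {1, 3, 4, 6}.
Column A already contains {4, 5}.
Its 2×3 block (box 5) already contains {1, 3, 4}.
The only value from 1–6 not eliminated is 2, so A5 = 2.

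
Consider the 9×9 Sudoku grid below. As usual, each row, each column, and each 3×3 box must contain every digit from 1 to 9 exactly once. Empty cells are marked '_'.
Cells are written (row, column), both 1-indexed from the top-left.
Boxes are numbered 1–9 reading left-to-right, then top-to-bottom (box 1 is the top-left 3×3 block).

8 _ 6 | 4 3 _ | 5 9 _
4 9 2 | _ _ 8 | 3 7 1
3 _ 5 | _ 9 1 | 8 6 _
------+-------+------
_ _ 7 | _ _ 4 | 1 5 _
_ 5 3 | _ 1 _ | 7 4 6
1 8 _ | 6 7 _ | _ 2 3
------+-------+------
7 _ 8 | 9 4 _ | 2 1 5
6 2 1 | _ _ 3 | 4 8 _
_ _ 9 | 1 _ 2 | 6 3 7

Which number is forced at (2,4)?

5

Row 2 already contains {1, 2, 3, 4, 7, 8, 9}.
Column 4 already contains {1, 4, 6, 9}.
Its 3×3 block (box 2) already contains {1, 3, 4, 8, 9}.
The only value from 1–9 not eliminated is 5, so (2,4) = 5.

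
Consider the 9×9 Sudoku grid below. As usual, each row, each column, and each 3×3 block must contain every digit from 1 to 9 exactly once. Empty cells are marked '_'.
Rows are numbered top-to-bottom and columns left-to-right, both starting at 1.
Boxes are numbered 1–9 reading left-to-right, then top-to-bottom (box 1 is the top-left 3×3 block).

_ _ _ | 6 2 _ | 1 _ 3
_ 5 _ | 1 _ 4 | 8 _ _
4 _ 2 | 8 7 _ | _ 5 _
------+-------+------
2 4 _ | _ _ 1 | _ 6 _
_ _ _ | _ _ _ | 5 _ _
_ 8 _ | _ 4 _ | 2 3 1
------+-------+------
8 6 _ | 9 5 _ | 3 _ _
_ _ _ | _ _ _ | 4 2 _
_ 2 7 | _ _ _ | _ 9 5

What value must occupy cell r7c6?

2

Cell r7c6 itself could take any of {2, 7} by direct elimination.
Consider where 2 can go in row 7.
r7c3 is out (column 3 already has a 2).
r7c8 is out (column 8 already has a 2).
r7c9 is out (box 9 already has a 2).
So the only cell in row 7 that can hold 2 is r7c6.
Therefore r7c6 = 2.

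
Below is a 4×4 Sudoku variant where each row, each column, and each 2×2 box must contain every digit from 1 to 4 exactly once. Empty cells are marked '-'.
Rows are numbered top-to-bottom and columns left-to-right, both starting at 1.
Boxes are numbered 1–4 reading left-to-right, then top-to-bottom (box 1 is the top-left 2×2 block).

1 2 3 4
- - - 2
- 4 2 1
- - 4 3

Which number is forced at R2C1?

Cell R2C1 itself could take any of {3, 4} by direct elimination.
Consider where 4 can go in row 2.
R2C2 is out (column 2 already has a 4).
R2C3 is out (column 3 already has a 4).
So the only cell in row 2 that can hold 4 is R2C1.
Therefore R2C1 = 4.

4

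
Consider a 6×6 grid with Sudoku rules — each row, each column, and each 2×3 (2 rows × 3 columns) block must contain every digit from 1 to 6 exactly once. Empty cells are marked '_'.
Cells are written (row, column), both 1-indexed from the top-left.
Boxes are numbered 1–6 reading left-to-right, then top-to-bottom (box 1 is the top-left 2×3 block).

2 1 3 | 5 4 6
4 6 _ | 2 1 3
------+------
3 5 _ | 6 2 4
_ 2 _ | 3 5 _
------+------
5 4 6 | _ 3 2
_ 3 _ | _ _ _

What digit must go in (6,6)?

Cell (6,6) itself could take any of {1, 5} by direct elimination.
Consider where 5 can go in row 6.
(6,1) is out (column 1 already has a 5).
(6,3) is out (box 5 already has a 5).
(6,4) is out (column 4 already has a 5).
(6,5) is out (column 5 already has a 5).
So the only cell in row 6 that can hold 5 is (6,6).
Therefore (6,6) = 5.

5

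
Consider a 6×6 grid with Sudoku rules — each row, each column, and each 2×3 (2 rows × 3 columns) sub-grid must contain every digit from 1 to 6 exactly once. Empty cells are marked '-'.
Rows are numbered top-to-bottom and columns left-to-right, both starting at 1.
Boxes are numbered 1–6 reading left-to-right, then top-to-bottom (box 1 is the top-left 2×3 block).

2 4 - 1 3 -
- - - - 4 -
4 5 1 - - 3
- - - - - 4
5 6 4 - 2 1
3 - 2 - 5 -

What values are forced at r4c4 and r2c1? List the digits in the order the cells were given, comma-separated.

For r4c4:
  Consider where 5 can go in row 4.
  r4c1 is out (column 1 already has a 5).
  r4c2 is out (column 2 already has a 5).
  r4c3 is out (box 3 already has a 5).
  r4c5 is out (column 5 already has a 5).
  So the only cell in row 4 that can hold 5 is r4c4.
  So r4c4 = 5.
For r2c1:
  Consider where 1 can go in column 1.
  r4c1 is out (box 3 already has a 1).
  So the only cell in column 1 that can hold 1 is r2c1.
  So r2c1 = 1.

5,1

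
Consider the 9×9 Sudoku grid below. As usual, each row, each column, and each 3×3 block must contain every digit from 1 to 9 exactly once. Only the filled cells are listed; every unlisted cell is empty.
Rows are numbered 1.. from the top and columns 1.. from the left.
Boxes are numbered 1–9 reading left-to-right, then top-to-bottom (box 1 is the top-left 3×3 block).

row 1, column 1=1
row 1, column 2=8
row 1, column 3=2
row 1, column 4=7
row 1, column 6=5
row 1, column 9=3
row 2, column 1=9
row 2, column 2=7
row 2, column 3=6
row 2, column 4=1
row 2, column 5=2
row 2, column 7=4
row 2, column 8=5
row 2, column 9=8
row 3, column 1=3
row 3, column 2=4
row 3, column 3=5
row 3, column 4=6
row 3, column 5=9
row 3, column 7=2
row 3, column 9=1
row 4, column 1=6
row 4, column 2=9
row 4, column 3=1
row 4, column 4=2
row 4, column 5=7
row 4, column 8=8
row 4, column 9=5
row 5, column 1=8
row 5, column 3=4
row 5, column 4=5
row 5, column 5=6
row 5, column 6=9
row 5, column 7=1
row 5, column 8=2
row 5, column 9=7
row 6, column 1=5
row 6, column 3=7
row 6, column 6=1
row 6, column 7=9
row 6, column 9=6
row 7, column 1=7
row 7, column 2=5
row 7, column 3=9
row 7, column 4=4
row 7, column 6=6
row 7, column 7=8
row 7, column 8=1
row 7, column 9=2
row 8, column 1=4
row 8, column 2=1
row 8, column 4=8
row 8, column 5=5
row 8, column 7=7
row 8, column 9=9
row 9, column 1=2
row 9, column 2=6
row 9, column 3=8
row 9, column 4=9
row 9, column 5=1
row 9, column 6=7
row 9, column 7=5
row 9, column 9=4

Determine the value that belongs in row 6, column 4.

3

Row 6 already contains {1, 5, 6, 7, 9}.
Column 4 already contains {1, 2, 4, 5, 6, 7, 8, 9}.
Its 3×3 block (box 5) already contains {1, 2, 5, 6, 7, 9}.
The only value from 1–9 not eliminated is 3, so row 6, column 4 = 3.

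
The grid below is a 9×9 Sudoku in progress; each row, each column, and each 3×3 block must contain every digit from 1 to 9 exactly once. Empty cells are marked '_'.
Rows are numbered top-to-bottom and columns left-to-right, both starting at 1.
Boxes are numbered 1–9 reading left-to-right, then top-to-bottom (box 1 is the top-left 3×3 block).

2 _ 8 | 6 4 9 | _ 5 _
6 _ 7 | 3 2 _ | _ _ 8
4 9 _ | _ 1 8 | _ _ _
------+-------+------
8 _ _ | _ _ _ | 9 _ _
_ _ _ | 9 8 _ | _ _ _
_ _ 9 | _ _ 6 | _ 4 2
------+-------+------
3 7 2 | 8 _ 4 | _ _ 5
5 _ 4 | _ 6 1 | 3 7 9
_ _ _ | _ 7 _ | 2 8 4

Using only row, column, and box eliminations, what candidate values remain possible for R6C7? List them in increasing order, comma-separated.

Row 6 already contains {2, 4, 6, 9}.
Column 7 already contains {2, 3, 9}.
Its 3×3 block (box 6) already contains {2, 4, 9}.
Removing those from 1–9 leaves {1, 5, 7, 8} as the candidates for R6C7.

1,5,7,8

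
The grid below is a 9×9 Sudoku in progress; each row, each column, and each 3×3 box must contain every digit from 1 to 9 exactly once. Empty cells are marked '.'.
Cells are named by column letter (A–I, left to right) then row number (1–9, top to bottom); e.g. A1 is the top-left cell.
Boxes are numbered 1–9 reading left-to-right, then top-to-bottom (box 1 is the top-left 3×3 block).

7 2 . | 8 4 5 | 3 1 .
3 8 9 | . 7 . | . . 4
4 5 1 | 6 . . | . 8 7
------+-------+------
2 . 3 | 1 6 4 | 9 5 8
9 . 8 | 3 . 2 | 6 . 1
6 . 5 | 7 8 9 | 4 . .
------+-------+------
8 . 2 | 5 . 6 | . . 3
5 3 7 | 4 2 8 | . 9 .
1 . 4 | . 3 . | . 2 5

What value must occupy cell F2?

1

Row 2 already contains {3, 4, 7, 8, 9}.
Column F already contains {2, 4, 5, 6, 8, 9}.
Its 3×3 block (box 2) already contains {4, 5, 6, 7, 8}.
The only value from 1–9 not eliminated is 1, so F2 = 1.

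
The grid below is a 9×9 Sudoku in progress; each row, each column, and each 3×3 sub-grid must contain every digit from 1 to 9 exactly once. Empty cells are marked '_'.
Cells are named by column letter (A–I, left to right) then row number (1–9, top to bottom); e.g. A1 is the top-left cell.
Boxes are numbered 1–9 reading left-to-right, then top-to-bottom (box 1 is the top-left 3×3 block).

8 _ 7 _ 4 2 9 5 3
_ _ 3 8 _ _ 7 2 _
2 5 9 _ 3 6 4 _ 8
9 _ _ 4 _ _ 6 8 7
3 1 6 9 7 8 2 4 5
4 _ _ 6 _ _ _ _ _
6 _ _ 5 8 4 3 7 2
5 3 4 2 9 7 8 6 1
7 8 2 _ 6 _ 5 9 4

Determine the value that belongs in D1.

Row 1 already contains {2, 3, 4, 5, 7, 8, 9}.
Column D already contains {2, 4, 5, 6, 8, 9}.
Its 3×3 block (box 2) already contains {2, 3, 4, 6, 8}.
The only value from 1–9 not eliminated is 1, so D1 = 1.

1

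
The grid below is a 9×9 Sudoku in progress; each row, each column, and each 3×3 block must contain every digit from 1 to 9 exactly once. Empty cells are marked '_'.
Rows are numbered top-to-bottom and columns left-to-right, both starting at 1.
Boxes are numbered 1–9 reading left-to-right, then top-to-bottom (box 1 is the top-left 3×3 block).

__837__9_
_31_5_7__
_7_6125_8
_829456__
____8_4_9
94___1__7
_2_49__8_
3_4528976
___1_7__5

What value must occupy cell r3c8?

Cell r3c8 itself could take any of {3, 4} by direct elimination.
Consider where 3 can go in row 3.
r3c1 is out (column 1 already has a 3).
r3c3 is out (box 1 already has a 3).
So the only cell in row 3 that can hold 3 is r3c8.
Therefore r3c8 = 3.

3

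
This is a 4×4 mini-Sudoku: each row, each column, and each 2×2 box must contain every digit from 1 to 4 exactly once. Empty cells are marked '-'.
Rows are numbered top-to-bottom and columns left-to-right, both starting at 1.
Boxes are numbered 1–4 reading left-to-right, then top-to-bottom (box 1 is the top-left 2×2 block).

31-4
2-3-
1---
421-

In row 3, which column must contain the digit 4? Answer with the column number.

Consider where 4 can go in row 3.
R3C2 is out (box 3 already has a 4).
R3C4 is out (column 4 already has a 4).
So the only cell in row 3 that can hold 4 is R3C3.
That is column 3.

3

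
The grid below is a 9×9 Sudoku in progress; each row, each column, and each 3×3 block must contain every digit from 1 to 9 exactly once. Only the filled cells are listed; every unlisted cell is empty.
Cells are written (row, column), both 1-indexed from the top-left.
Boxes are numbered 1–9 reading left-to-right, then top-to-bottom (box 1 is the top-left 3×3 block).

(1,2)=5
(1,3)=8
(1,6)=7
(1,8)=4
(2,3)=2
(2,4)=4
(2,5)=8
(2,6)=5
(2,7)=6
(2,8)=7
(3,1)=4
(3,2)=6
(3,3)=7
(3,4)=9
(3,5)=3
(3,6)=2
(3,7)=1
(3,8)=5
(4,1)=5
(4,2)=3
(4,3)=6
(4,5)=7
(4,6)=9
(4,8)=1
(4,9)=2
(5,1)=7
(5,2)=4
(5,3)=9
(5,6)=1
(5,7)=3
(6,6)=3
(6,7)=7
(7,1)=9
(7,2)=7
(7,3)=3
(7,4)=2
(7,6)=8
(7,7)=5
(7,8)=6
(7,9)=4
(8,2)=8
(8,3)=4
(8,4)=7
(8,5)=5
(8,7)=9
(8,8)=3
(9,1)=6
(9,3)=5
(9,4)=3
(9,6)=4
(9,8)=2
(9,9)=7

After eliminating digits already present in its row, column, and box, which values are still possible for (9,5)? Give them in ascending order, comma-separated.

Row 9 already contains {2, 3, 4, 5, 6, 7}.
Column 5 already contains {3, 5, 7, 8}.
Its 3×3 block (box 8) already contains {2, 3, 4, 5, 7, 8}.
Removing those from 1–9 leaves {1, 9} as the candidates for (9,5).

1,9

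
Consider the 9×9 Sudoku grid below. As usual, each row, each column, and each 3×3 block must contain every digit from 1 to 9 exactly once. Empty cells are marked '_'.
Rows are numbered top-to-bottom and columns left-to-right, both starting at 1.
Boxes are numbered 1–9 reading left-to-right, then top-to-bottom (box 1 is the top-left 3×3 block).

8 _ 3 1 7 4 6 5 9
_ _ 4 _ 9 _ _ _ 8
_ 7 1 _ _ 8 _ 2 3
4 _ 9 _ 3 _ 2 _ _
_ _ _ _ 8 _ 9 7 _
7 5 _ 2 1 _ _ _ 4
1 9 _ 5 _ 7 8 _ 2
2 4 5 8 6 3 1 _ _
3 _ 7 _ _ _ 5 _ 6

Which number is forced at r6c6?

9

Cell r6c6 itself could take any of {6, 9} by direct elimination.
Consider where 9 can go in row 6.
r6c3 is out (column 3 already has a 9).
r6c7 is out (column 7 already has a 9).
r6c8 is out (box 6 already has a 9).
So the only cell in row 6 that can hold 9 is r6c6.
Therefore r6c6 = 9.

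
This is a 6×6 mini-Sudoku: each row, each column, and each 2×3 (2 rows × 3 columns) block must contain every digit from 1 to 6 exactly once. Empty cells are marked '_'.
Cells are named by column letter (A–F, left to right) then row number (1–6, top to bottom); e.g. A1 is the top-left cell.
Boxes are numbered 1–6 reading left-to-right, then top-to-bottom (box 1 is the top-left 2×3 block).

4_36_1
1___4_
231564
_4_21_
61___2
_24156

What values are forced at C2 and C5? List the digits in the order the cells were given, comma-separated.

2,5

For C2:
  Consider where 2 can go in column C.
  C4 is out (row 4 already has a 2).
  C5 is out (row 5 already has a 2).
  So the only cell in column C that can hold 2 is C2.
  So C2 = 2.
For C5:
  Row 5 already contains {1, 2, 6}.
  Column C already contains {1, 3, 4}.
  Its 2×3 block (box 5) already contains {1, 2, 4, 6}.
  The only value from 1–6 not eliminated is 5, so C5 = 5.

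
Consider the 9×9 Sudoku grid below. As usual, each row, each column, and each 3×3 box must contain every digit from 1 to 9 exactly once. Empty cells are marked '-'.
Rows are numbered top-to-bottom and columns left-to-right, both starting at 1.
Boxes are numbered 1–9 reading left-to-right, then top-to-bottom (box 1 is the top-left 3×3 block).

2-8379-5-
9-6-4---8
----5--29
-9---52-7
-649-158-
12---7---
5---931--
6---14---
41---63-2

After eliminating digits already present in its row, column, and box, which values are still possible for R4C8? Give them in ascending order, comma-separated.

Row 4 already contains {2, 5, 7, 9}.
Column 8 already contains {2, 5, 8}.
Its 3×3 block (box 6) already contains {2, 5, 7, 8}.
Removing those from 1–9 leaves {1, 3, 4, 6} as the candidates for R4C8.

1,3,4,6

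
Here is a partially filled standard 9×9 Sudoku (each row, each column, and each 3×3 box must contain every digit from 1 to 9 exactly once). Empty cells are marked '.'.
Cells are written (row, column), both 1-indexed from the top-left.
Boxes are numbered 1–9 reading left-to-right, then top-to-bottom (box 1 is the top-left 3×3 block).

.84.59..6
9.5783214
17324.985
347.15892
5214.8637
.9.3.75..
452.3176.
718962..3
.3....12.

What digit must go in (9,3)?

9

Cell (9,3) itself could take any of {6, 9} by direct elimination.
Consider where 9 can go in box 7.
(9,1) is out (column 1 already has a 9).
So the only cell in box 7 that can hold 9 is (9,3).
Therefore (9,3) = 9.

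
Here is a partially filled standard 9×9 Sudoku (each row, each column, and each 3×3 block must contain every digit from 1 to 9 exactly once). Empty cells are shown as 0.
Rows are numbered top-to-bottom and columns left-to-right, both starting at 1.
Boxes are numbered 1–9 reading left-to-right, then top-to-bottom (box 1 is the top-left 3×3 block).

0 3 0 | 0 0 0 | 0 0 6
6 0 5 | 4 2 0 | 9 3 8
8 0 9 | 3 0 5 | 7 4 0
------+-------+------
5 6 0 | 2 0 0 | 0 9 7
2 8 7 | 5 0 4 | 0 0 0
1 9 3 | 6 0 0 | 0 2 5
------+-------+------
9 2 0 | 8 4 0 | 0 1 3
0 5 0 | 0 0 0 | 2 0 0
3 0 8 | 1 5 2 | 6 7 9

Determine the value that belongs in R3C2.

Row 3 already contains {3, 4, 5, 7, 8, 9}.
Column 2 already contains {2, 3, 5, 6, 8, 9}.
Its 3×3 block (box 1) already contains {3, 5, 6, 8, 9}.
The only value from 1–9 not eliminated is 1, so R3C2 = 1.

1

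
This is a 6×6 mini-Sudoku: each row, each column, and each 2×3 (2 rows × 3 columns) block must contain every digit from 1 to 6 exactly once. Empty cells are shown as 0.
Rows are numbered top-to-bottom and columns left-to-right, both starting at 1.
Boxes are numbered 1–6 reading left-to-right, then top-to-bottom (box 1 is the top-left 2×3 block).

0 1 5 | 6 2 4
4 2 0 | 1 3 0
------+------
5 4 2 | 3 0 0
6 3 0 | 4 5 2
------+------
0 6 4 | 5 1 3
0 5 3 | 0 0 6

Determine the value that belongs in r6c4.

Row 6 already contains {3, 5, 6}.
Column 4 already contains {1, 3, 4, 5, 6}.
Its 2×3 block (box 6) already contains {1, 3, 5, 6}.
The only value from 1–6 not eliminated is 2, so r6c4 = 2.

2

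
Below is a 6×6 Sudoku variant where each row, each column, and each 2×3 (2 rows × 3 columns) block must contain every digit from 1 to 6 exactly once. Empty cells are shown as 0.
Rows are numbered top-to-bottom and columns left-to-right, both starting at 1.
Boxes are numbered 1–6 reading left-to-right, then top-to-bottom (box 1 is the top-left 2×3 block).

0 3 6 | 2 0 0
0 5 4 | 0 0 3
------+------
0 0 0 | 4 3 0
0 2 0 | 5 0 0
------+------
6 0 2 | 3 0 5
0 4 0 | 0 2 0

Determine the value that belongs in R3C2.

6

Cell R3C2 itself could take any of {1, 6} by direct elimination.
Consider where 6 can go in column 2.
R5C2 is out (row 5 already has a 6).
So the only cell in column 2 that can hold 6 is R3C2.
Therefore R3C2 = 6.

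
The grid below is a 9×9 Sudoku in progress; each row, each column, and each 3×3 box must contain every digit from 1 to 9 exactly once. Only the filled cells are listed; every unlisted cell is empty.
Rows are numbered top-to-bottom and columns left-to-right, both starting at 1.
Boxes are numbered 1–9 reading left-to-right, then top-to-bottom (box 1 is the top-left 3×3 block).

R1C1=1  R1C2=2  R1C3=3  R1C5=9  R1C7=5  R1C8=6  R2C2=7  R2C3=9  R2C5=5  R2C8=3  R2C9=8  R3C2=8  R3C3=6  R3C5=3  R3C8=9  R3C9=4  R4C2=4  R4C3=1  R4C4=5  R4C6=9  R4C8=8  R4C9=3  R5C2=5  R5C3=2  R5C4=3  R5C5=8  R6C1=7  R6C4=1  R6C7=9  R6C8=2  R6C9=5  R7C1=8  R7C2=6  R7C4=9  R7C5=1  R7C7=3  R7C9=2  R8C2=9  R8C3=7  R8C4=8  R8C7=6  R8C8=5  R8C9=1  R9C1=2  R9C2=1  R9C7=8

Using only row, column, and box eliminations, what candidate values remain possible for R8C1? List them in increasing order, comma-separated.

Row 8 already contains {1, 5, 6, 7, 8, 9}.
Column 1 already contains {1, 2, 7, 8}.
Its 3×3 block (box 7) already contains {1, 2, 6, 7, 8, 9}.
Removing those from 1–9 leaves {3, 4} as the candidates for R8C1.

3,4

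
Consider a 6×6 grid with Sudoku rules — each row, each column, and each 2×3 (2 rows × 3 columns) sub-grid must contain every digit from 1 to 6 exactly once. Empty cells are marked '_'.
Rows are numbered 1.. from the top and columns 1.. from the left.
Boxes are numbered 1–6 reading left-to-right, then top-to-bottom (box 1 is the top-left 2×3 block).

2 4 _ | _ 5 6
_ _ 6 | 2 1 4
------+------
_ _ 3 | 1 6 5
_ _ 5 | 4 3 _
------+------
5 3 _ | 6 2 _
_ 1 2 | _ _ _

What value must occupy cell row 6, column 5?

Row 6 already contains {1, 2}.
Column 5 already contains {1, 2, 3, 5, 6}.
Its 2×3 block (box 6) already contains {2, 6}.
The only value from 1–6 not eliminated is 4, so row 6, column 5 = 4.

4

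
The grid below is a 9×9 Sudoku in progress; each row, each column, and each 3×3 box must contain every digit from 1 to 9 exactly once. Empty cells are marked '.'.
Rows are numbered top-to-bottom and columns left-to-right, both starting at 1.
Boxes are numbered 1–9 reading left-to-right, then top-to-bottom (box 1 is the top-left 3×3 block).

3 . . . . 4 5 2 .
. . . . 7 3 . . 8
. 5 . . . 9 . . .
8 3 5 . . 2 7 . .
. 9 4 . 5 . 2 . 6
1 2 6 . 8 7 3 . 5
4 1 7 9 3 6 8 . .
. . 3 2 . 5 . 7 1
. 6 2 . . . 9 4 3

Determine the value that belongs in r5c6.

1

Row 5 already contains {2, 4, 5, 6, 9}.
Column 6 already contains {2, 3, 4, 5, 6, 7, 9}.
Its 3×3 block (box 5) already contains {2, 5, 7, 8}.
The only value from 1–9 not eliminated is 1, so r5c6 = 1.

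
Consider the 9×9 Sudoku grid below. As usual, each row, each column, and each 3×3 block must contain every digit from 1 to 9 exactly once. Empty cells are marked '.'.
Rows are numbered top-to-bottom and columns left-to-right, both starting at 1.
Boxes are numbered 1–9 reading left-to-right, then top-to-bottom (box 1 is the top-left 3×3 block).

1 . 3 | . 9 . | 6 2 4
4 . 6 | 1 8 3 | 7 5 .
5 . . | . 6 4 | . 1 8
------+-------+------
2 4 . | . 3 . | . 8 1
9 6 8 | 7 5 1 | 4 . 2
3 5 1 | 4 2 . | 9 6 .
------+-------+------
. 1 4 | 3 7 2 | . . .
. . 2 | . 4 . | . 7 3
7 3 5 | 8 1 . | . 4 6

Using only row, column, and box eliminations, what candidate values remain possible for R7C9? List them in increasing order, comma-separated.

Row 7 already contains {1, 2, 3, 4, 7}.
Column 9 already contains {1, 2, 3, 4, 6, 8}.
Its 3×3 block (box 9) already contains {3, 4, 6, 7}.
Removing those from 1–9 leaves {5, 9} as the candidates for R7C9.

5,9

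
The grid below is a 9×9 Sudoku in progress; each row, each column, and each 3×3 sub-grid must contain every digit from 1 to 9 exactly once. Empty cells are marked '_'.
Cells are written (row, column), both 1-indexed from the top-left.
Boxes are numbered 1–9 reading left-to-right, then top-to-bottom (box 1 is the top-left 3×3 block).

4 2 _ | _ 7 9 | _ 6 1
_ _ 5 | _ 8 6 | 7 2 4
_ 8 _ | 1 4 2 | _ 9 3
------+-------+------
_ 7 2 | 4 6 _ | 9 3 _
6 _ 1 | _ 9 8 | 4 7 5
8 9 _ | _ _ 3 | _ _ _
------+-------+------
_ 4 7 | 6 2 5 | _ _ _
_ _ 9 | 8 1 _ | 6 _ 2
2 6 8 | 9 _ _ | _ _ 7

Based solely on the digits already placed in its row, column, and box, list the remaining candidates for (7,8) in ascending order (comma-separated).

Row 7 already contains {2, 4, 5, 6, 7}.
Column 8 already contains {2, 3, 6, 7, 9}.
Its 3×3 block (box 9) already contains {2, 6, 7}.
Removing those from 1–9 leaves {1, 8} as the candidates for (7,8).

1,8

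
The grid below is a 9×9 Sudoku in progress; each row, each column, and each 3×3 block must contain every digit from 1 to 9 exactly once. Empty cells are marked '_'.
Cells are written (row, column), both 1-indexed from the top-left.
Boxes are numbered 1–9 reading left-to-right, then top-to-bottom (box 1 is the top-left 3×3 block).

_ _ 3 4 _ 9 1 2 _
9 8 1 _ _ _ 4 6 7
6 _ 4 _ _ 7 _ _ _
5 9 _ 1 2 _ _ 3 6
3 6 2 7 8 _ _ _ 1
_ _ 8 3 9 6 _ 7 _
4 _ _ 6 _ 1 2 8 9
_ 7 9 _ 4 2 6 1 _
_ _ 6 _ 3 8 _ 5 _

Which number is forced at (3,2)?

Cell (3,2) itself could take any of {2, 5} by direct elimination.
Consider where 2 can go in box 1.
(1,1) is out (row 1 already has a 2).
(1,2) is out (row 1 already has a 2).
So the only cell in box 1 that can hold 2 is (3,2).
Therefore (3,2) = 2.

2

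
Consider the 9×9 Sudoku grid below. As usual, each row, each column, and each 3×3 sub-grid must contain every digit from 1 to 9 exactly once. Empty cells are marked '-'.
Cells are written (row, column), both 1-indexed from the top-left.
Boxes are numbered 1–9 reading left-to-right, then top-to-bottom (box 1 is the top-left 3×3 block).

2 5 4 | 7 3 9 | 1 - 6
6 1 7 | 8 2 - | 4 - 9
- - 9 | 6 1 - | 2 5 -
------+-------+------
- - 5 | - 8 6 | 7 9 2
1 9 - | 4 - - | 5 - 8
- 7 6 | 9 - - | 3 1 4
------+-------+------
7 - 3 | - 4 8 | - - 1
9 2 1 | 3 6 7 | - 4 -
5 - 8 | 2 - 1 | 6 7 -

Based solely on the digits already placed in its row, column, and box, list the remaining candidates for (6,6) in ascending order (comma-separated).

Row 6 already contains {1, 3, 4, 6, 7, 9}.
Column 6 already contains {1, 6, 7, 8, 9}.
Its 3×3 block (box 5) already contains {4, 6, 8, 9}.
Removing those from 1–9 leaves {2, 5} as the candidates for (6,6).

2,5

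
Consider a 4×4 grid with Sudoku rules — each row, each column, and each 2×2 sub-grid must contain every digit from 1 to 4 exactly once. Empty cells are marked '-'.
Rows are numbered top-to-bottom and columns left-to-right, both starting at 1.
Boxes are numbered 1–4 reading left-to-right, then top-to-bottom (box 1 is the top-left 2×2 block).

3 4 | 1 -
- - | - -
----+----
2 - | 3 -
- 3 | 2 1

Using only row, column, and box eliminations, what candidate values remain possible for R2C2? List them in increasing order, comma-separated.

1,2

Row 2 already contains {}.
Column 2 already contains {3, 4}.
Its 2×2 block (box 1) already contains {3, 4}.
Removing those from 1–4 leaves {1, 2} as the candidates for R2C2.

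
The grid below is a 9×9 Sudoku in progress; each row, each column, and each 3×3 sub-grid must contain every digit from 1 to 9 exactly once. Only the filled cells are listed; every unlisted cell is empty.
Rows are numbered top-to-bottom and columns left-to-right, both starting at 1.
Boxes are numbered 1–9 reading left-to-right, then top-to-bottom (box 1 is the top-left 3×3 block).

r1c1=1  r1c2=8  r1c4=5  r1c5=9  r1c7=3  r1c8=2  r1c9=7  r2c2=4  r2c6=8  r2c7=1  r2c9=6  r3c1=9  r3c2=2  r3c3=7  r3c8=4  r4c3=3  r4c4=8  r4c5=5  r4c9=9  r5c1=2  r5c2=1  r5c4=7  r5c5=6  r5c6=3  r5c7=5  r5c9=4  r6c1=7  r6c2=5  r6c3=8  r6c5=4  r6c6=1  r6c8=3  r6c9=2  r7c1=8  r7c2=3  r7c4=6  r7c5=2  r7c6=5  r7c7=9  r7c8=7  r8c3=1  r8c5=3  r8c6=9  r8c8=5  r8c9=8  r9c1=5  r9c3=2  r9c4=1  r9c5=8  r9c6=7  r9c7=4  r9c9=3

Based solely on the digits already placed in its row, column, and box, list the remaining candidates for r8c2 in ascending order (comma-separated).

6,7

Row 8 already contains {1, 3, 5, 8, 9}.
Column 2 already contains {1, 2, 3, 4, 5, 8}.
Its 3×3 block (box 7) already contains {1, 2, 3, 5, 8}.
Removing those from 1–9 leaves {6, 7} as the candidates for r8c2.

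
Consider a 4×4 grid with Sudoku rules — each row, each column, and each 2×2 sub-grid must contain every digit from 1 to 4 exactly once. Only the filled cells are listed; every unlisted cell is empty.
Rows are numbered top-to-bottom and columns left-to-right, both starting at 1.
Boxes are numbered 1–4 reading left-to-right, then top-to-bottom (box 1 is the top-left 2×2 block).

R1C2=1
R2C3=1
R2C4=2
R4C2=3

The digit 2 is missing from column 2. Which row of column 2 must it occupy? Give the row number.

Consider where 2 can go in column 2.
R2C2 is out (row 2 already has a 2).
So the only cell in column 2 that can hold 2 is R3C2.
That is row 3.

3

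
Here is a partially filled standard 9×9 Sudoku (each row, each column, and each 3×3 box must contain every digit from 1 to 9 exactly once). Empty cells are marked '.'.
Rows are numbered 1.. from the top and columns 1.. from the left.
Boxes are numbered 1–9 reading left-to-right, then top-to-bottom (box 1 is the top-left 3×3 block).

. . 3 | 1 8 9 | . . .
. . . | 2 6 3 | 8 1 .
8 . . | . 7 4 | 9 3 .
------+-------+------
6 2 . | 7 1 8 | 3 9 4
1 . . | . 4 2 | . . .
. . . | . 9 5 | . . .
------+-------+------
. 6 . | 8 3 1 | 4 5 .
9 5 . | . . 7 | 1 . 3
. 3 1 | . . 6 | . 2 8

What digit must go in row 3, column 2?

Row 3 already contains {3, 4, 7, 8, 9}.
Column 2 already contains {2, 3, 5, 6}.
Its 3×3 block (box 1) already contains {3, 8}.
The only value from 1–9 not eliminated is 1, so row 3, column 2 = 1.

1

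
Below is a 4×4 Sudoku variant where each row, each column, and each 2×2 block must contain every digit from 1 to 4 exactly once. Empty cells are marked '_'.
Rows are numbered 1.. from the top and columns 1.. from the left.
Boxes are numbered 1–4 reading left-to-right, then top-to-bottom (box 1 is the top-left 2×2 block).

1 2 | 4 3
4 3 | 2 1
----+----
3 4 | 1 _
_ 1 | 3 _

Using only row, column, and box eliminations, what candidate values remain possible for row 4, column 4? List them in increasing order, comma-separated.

Row 4 already contains {1, 3}.
Column 4 already contains {1, 3}.
Its 2×2 block (box 4) already contains {1, 3}.
Removing those from 1–4 leaves {2, 4} as the candidates for row 4, column 4.

2,4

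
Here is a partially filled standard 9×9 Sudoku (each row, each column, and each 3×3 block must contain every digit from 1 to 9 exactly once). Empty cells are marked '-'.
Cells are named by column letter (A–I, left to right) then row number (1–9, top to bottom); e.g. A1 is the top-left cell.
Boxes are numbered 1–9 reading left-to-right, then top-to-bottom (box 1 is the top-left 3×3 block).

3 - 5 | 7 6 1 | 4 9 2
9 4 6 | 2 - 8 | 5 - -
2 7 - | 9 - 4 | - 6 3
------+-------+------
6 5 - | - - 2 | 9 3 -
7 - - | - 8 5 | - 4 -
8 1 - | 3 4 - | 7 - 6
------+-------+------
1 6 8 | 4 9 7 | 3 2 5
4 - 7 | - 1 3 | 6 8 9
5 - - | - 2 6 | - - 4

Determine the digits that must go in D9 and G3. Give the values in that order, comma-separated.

8,8

For D9:
  Row 9 already contains {2, 4, 5, 6}.
  Column D already contains {2, 3, 4, 7, 9}.
  Its 3×3 block (box 8) already contains {1, 2, 3, 4, 6, 7, 9}.
  The only value from 1–9 not eliminated is 8, so D9 = 8.
For G3:
  Consider where 8 can go in row 3.
  C3 is out (column C already has a 8).
  E3 is out (column E already has a 8).
  So the only cell in row 3 that can hold 8 is G3.
  So G3 = 8.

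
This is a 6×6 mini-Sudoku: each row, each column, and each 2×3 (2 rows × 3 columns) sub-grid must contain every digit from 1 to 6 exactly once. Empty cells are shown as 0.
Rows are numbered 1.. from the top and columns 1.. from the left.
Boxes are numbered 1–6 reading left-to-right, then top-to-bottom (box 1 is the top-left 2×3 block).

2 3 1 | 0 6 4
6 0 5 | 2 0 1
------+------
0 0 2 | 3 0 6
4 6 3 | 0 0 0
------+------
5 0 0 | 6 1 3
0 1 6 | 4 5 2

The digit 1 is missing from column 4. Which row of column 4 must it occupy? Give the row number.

4

Consider where 1 can go in column 4.
row 1, column 4 is out (row 1 already has a 1).
So the only cell in column 4 that can hold 1 is row 4, column 4.
That is row 4.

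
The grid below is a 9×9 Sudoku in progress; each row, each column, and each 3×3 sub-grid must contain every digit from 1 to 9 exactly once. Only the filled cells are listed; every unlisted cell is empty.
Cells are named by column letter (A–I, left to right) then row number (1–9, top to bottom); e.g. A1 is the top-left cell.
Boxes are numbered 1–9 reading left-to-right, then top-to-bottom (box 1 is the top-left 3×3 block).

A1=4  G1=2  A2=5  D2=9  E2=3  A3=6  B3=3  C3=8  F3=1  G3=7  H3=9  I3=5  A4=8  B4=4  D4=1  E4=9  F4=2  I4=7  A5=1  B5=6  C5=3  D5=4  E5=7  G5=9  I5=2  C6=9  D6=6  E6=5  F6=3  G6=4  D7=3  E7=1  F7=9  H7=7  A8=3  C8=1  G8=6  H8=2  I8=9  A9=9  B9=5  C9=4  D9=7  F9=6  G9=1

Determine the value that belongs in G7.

Cell G7 itself could take any of {5, 8} by direct elimination.
Consider where 5 can go in box 9.
I7 is out (column I already has a 5).
H9 is out (row 9 already has a 5).
I9 is out (row 9 already has a 5).
So the only cell in box 9 that can hold 5 is G7.
Therefore G7 = 5.

5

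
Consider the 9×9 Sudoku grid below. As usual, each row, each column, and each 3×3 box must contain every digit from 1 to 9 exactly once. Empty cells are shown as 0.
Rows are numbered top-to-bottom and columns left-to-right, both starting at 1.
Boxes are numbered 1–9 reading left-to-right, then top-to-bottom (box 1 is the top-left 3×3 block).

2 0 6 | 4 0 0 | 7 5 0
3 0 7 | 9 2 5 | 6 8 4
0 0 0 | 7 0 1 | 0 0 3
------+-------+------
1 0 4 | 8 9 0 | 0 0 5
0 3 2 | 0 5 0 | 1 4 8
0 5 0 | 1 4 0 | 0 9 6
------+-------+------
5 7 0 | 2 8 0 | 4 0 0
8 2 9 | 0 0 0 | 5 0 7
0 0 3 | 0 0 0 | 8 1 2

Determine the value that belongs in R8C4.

3

Cell R8C4 itself could take any of {3, 6} by direct elimination.
Consider where 3 can go in column 4.
R5C4 is out (row 5 already has a 3).
R9C4 is out (row 9 already has a 3).
So the only cell in column 4 that can hold 3 is R8C4.
Therefore R8C4 = 3.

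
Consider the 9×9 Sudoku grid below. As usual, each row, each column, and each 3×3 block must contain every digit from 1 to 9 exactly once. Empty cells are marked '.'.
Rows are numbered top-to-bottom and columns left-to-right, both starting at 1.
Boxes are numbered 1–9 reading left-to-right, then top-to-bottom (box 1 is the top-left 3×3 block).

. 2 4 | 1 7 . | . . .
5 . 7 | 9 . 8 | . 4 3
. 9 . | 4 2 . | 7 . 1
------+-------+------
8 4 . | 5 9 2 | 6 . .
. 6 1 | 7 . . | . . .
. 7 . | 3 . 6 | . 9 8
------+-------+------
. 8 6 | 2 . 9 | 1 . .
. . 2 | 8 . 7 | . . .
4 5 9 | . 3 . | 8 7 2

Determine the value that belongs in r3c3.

Cell r3c3 itself could take any of {3, 8} by direct elimination.
Consider where 8 can go in box 1.
r1c1 is out (column 1 already has a 8).
r2c2 is out (row 2 already has a 8).
r3c1 is out (column 1 already has a 8).
So the only cell in box 1 that can hold 8 is r3c3.
Therefore r3c3 = 8.

8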